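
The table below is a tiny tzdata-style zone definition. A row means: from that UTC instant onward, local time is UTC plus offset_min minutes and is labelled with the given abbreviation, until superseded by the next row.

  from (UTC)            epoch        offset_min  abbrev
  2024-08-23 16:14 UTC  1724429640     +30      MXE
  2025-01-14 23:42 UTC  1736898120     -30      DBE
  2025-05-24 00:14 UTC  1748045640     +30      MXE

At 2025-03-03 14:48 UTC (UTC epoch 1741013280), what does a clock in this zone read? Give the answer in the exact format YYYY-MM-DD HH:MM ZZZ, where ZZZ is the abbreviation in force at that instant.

2025-03-03 14:18 DBE

Query: 2025-03-03 14:48 UTC
Rule 2/3 (DBE, -00:30): 2025-01-14 23:42 UTC ≤ query < 2025-05-24 00:14 UTC
14·60 + 48 - 30 = 858 min
858 = 0·1440 + 858; 858 = 14·60 + 18 → 14:18, same day
→ 2025-03-03 14:18 DBE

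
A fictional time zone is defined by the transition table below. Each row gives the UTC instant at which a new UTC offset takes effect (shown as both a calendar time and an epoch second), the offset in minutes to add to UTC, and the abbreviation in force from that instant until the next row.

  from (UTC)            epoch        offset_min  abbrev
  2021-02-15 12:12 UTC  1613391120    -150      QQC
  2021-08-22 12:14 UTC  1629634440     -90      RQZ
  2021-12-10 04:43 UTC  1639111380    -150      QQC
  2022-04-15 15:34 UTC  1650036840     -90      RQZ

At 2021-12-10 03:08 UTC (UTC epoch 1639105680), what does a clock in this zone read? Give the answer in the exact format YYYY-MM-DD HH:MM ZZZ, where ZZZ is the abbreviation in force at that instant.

2021-12-10 01:38 RQZ

Query: 2021-12-10 03:08 UTC
Rule 2/4 (RQZ, -01:30): 2021-08-22 12:14 UTC ≤ query < 2021-12-10 04:43 UTC
3·60 + 8 - 90 = 98 min
98 = 0·1440 + 98; 98 = 1·60 + 38 → 01:38, same day
→ 2021-12-10 01:38 RQZ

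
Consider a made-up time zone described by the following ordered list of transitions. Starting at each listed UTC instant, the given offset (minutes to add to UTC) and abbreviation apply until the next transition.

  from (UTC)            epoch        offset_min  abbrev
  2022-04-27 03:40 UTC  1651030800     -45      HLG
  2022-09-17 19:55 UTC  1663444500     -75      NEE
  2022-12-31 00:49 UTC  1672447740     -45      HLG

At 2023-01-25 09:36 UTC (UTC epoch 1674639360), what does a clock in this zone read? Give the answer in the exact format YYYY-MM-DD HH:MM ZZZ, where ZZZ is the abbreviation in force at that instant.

Query: 2023-01-25 09:36 UTC
Rule 3/3 (HLG, -00:45): 2022-12-31 00:49 UTC ≤ query < +∞
9·60 + 36 - 45 = 531 min
531 = 0·1440 + 531; 531 = 8·60 + 51 → 08:51, same day
→ 2023-01-25 08:51 HLG

2023-01-25 08:51 HLG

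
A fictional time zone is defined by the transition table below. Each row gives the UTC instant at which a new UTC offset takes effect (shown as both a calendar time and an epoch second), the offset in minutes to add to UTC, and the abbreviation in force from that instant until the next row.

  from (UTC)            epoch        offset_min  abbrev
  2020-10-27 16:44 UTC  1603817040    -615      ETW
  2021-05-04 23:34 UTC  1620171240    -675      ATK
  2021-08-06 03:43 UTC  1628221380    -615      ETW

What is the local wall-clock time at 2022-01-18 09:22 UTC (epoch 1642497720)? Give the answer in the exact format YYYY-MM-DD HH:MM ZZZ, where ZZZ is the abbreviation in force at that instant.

Query: 2022-01-18 09:22 UTC
Rule 3/3 (ETW, -10:15): 2021-08-06 03:43 UTC ≤ query < +∞
9·60 + 22 - 615 = -53 min
-53 = -1·1440 + 1387; 1387 = 23·60 + 7 → 23:07, 2022-01-18 - 1 day = 2022-01-17
→ 2022-01-17 23:07 ETW

2022-01-17 23:07 ETW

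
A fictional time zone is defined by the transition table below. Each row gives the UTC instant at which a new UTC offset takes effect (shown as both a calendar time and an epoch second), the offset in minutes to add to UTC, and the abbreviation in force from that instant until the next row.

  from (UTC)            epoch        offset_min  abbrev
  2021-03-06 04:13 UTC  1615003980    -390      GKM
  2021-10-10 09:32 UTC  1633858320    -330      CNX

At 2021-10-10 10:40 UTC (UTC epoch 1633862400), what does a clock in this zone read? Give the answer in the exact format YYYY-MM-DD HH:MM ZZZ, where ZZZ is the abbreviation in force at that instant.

Query: 2021-10-10 10:40 UTC
Rule 2/2 (CNX, -05:30): 2021-10-10 09:32 UTC ≤ query < +∞
10·60 + 40 - 330 = 310 min
310 = 0·1440 + 310; 310 = 5·60 + 10 → 05:10, same day
→ 2021-10-10 05:10 CNX

2021-10-10 05:10 CNX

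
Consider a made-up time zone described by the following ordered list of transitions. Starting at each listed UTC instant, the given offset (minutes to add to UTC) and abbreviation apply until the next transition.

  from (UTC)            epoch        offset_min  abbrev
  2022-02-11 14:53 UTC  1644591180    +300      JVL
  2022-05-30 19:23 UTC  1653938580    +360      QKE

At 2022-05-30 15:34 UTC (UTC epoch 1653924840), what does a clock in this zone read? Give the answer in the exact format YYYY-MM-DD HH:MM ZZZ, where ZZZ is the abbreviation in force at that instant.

2022-05-30 20:34 JVL

Query: 2022-05-30 15:34 UTC
Rule 1/2 (JVL, +05:00): 2022-02-11 14:53 UTC ≤ query < 2022-05-30 19:23 UTC
15·60 + 34 + 300 = 1234 min
1234 = 0·1440 + 1234; 1234 = 20·60 + 34 → 20:34, same day
→ 2022-05-30 20:34 JVL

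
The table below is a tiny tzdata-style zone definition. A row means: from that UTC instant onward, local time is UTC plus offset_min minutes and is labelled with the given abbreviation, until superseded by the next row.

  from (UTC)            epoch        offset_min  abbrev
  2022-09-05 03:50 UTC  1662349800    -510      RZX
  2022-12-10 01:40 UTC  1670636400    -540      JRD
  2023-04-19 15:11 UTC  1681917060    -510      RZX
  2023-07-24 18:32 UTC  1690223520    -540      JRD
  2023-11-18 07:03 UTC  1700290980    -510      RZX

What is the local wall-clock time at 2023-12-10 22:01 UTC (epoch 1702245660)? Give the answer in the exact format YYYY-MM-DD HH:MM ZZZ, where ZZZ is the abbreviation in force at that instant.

2023-12-10 13:31 RZX

Query: 2023-12-10 22:01 UTC
Rule 5/5 (RZX, -08:30): 2023-11-18 07:03 UTC ≤ query < +∞
22·60 + 1 - 510 = 811 min
811 = 0·1440 + 811; 811 = 13·60 + 31 → 13:31, same day
→ 2023-12-10 13:31 RZX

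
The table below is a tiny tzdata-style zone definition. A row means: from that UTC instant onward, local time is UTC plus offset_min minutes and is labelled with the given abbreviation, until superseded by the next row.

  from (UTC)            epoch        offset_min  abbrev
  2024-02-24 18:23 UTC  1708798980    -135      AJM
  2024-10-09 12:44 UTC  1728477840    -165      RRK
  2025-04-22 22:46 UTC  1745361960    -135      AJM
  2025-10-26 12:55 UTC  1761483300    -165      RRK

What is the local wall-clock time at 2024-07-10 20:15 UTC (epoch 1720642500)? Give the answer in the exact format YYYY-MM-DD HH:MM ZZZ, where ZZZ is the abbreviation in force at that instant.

Query: 2024-07-10 20:15 UTC
Rule 1/4 (AJM, -02:15): 2024-02-24 18:23 UTC ≤ query < 2024-10-09 12:44 UTC
20·60 + 15 - 135 = 1080 min
1080 = 0·1440 + 1080; 1080 = 18·60 + 0 → 18:00, same day
→ 2024-07-10 18:00 AJM

2024-07-10 18:00 AJM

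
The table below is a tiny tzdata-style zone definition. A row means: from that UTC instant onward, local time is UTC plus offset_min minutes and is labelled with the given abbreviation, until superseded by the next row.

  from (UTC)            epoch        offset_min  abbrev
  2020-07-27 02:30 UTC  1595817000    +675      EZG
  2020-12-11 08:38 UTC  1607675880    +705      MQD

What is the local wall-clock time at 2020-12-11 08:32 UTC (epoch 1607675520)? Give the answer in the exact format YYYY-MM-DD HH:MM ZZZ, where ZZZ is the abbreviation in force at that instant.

Query: 2020-12-11 08:32 UTC
Rule 1/2 (EZG, +11:15): 2020-07-27 02:30 UTC ≤ query < 2020-12-11 08:38 UTC
8·60 + 32 + 675 = 1187 min
1187 = 0·1440 + 1187; 1187 = 19·60 + 47 → 19:47, same day
→ 2020-12-11 19:47 EZG

2020-12-11 19:47 EZG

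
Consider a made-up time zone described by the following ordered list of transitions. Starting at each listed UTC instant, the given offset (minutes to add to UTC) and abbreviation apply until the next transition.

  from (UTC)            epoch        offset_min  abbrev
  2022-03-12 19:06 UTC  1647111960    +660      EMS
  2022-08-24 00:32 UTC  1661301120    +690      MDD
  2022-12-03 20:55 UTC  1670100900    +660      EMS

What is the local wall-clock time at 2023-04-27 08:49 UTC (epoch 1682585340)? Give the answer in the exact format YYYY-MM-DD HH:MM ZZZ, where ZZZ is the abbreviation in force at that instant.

Query: 2023-04-27 08:49 UTC
Rule 3/3 (EMS, +11:00): 2022-12-03 20:55 UTC ≤ query < +∞
8·60 + 49 + 660 = 1189 min
1189 = 0·1440 + 1189; 1189 = 19·60 + 49 → 19:49, same day
→ 2023-04-27 19:49 EMS

2023-04-27 19:49 EMS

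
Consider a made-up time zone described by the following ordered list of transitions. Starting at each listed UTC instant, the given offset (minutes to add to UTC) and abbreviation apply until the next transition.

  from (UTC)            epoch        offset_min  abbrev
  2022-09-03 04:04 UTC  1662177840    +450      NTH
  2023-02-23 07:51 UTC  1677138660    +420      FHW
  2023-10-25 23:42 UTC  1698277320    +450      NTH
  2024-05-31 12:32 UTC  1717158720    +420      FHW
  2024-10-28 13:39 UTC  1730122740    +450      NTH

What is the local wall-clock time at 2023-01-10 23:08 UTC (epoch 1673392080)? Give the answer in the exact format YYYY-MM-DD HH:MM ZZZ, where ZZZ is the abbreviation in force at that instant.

2023-01-11 06:38 NTH

Query: 2023-01-10 23:08 UTC
Rule 1/5 (NTH, +07:30): 2022-09-03 04:04 UTC ≤ query < 2023-02-23 07:51 UTC
23·60 + 8 + 450 = 1838 min
1838 = 1·1440 + 398; 398 = 6·60 + 38 → 06:38, 2023-01-10 + 1 day = 2023-01-11
→ 2023-01-11 06:38 NTH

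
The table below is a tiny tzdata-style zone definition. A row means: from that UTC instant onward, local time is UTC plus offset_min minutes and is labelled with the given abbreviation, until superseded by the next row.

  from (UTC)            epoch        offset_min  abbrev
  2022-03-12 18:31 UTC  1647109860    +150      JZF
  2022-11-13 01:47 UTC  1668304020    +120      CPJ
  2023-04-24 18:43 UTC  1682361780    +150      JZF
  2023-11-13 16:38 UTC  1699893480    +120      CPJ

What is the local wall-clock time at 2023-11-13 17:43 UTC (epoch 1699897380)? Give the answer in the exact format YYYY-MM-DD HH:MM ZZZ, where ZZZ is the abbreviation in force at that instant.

2023-11-13 19:43 CPJ

Query: 2023-11-13 17:43 UTC
Rule 4/4 (CPJ, +02:00): 2023-11-13 16:38 UTC ≤ query < +∞
17·60 + 43 + 120 = 1183 min
1183 = 0·1440 + 1183; 1183 = 19·60 + 43 → 19:43, same day
→ 2023-11-13 19:43 CPJ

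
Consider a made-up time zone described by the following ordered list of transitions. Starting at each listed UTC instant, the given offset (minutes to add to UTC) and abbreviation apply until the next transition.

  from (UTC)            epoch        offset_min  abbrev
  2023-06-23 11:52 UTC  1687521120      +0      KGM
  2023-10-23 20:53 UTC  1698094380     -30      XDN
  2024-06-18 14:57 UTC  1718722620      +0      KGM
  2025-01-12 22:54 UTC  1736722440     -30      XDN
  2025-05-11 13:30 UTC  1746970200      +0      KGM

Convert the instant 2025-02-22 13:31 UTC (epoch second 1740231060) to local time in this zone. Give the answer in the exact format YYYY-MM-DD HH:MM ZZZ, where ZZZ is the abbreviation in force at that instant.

2025-02-22 13:01 XDN

Query: 2025-02-22 13:31 UTC
Rule 4/5 (XDN, -00:30): 2025-01-12 22:54 UTC ≤ query < 2025-05-11 13:30 UTC
13·60 + 31 - 30 = 781 min
781 = 0·1440 + 781; 781 = 13·60 + 1 → 13:01, same day
→ 2025-02-22 13:01 XDN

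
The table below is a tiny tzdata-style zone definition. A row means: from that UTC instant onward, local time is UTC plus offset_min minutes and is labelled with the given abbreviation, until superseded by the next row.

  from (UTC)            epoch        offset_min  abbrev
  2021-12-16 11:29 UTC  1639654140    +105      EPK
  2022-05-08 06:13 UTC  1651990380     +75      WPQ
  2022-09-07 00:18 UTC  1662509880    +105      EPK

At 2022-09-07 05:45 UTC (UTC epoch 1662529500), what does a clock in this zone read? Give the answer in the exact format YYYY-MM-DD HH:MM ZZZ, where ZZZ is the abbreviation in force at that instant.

Query: 2022-09-07 05:45 UTC
Rule 3/3 (EPK, +01:45): 2022-09-07 00:18 UTC ≤ query < +∞
5·60 + 45 + 105 = 450 min
450 = 0·1440 + 450; 450 = 7·60 + 30 → 07:30, same day
→ 2022-09-07 07:30 EPK

2022-09-07 07:30 EPK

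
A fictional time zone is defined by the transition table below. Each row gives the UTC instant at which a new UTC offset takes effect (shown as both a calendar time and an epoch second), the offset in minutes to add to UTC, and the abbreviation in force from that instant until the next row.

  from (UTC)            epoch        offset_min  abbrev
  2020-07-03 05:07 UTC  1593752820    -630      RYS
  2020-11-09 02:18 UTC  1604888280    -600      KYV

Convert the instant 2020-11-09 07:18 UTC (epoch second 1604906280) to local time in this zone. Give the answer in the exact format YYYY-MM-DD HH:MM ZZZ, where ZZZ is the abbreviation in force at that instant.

Query: 2020-11-09 07:18 UTC
Rule 2/2 (KYV, -10:00): 2020-11-09 02:18 UTC ≤ query < +∞
7·60 + 18 - 600 = -162 min
-162 = -1·1440 + 1278; 1278 = 21·60 + 18 → 21:18, 2020-11-09 - 1 day = 2020-11-08
→ 2020-11-08 21:18 KYV

2020-11-08 21:18 KYV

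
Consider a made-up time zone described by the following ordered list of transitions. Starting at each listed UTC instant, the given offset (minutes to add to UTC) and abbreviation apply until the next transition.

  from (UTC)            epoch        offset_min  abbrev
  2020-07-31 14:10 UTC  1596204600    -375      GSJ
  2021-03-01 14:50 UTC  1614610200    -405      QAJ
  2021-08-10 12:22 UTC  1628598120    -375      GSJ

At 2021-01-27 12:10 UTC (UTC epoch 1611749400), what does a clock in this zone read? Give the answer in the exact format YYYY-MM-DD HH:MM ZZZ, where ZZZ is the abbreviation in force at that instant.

2021-01-27 05:55 GSJ

Query: 2021-01-27 12:10 UTC
Rule 1/3 (GSJ, -06:15): 2020-07-31 14:10 UTC ≤ query < 2021-03-01 14:50 UTC
12·60 + 10 - 375 = 355 min
355 = 0·1440 + 355; 355 = 5·60 + 55 → 05:55, same day
→ 2021-01-27 05:55 GSJ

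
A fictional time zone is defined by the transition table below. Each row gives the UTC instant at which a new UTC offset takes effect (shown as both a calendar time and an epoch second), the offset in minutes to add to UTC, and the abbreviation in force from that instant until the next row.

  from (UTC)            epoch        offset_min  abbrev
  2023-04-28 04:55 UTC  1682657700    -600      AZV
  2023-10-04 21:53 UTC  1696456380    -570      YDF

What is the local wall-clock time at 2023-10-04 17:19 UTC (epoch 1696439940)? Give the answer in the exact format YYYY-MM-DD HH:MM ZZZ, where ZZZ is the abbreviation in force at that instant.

2023-10-04 07:19 AZV

Query: 2023-10-04 17:19 UTC
Rule 1/2 (AZV, -10:00): 2023-04-28 04:55 UTC ≤ query < 2023-10-04 21:53 UTC
17·60 + 19 - 600 = 439 min
439 = 0·1440 + 439; 439 = 7·60 + 19 → 07:19, same day
→ 2023-10-04 07:19 AZV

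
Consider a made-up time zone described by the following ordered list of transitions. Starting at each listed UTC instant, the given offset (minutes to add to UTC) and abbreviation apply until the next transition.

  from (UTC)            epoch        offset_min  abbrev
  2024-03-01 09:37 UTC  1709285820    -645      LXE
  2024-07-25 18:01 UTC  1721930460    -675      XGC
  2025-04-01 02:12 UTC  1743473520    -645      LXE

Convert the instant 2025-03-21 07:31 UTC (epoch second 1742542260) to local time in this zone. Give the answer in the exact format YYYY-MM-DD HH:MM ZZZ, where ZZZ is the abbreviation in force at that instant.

2025-03-20 20:16 XGC

Query: 2025-03-21 07:31 UTC
Rule 2/3 (XGC, -11:15): 2024-07-25 18:01 UTC ≤ query < 2025-04-01 02:12 UTC
7·60 + 31 - 675 = -224 min
-224 = -1·1440 + 1216; 1216 = 20·60 + 16 → 20:16, 2025-03-21 - 1 day = 2025-03-20
→ 2025-03-20 20:16 XGC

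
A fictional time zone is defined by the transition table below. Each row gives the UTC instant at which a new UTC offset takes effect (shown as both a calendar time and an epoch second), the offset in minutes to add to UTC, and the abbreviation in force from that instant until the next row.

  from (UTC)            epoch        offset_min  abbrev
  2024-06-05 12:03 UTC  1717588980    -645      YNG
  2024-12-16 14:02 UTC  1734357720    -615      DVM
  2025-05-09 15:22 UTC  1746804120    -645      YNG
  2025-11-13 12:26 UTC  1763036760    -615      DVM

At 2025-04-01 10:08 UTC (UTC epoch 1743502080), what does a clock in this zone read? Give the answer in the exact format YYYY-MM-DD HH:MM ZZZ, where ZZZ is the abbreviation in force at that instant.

2025-03-31 23:53 DVM

Query: 2025-04-01 10:08 UTC
Rule 2/4 (DVM, -10:15): 2024-12-16 14:02 UTC ≤ query < 2025-05-09 15:22 UTC
10·60 + 8 - 615 = -7 min
-7 = -1·1440 + 1433; 1433 = 23·60 + 53 → 23:53, 2025-04-01 - 1 day = 2025-03-31
→ 2025-03-31 23:53 DVM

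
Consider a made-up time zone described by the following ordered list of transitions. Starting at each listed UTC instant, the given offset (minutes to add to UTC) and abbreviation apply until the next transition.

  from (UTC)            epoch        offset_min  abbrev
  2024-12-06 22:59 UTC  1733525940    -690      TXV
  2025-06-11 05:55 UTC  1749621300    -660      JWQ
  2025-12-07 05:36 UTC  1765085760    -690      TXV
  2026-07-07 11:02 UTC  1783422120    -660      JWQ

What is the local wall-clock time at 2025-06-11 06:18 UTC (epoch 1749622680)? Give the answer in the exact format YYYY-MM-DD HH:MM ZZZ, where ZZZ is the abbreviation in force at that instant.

2025-06-10 19:18 JWQ

Query: 2025-06-11 06:18 UTC
Rule 2/4 (JWQ, -11:00): 2025-06-11 05:55 UTC ≤ query < 2025-12-07 05:36 UTC
6·60 + 18 - 660 = -282 min
-282 = -1·1440 + 1158; 1158 = 19·60 + 18 → 19:18, 2025-06-11 - 1 day = 2025-06-10
→ 2025-06-10 19:18 JWQ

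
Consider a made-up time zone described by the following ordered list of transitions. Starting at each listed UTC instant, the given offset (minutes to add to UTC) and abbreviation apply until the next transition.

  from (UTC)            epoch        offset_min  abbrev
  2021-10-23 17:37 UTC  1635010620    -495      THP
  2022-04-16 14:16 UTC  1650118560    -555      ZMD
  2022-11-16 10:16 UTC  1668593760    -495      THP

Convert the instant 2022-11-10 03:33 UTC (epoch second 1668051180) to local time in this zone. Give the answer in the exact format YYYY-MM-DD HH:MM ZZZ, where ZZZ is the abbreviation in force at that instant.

2022-11-09 18:18 ZMD

Query: 2022-11-10 03:33 UTC
Rule 2/3 (ZMD, -09:15): 2022-04-16 14:16 UTC ≤ query < 2022-11-16 10:16 UTC
3·60 + 33 - 555 = -342 min
-342 = -1·1440 + 1098; 1098 = 18·60 + 18 → 18:18, 2022-11-10 - 1 day = 2022-11-09
→ 2022-11-09 18:18 ZMD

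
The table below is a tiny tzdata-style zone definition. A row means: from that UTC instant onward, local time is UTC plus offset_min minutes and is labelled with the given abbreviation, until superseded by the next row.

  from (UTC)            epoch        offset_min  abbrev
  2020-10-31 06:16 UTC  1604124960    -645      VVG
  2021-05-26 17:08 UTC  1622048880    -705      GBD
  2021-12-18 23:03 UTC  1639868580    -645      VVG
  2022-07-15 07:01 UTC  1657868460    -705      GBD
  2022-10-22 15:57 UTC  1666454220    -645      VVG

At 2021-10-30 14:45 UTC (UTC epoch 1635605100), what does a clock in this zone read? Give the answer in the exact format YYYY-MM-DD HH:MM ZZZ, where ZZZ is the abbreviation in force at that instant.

2021-10-30 03:00 GBD

Query: 2021-10-30 14:45 UTC
Rule 2/5 (GBD, -11:45): 2021-05-26 17:08 UTC ≤ query < 2021-12-18 23:03 UTC
14·60 + 45 - 705 = 180 min
180 = 0·1440 + 180; 180 = 3·60 + 0 → 03:00, same day
→ 2021-10-30 03:00 GBD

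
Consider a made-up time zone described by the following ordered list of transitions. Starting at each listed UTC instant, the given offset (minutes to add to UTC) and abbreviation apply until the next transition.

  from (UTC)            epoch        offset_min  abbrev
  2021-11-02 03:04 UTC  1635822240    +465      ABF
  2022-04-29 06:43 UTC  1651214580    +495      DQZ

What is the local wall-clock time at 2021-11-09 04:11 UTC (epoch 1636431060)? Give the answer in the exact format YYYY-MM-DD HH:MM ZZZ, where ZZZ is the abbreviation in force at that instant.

2021-11-09 11:56 ABF

Query: 2021-11-09 04:11 UTC
Rule 1/2 (ABF, +07:45): 2021-11-02 03:04 UTC ≤ query < 2022-04-29 06:43 UTC
4·60 + 11 + 465 = 716 min
716 = 0·1440 + 716; 716 = 11·60 + 56 → 11:56, same day
→ 2021-11-09 11:56 ABF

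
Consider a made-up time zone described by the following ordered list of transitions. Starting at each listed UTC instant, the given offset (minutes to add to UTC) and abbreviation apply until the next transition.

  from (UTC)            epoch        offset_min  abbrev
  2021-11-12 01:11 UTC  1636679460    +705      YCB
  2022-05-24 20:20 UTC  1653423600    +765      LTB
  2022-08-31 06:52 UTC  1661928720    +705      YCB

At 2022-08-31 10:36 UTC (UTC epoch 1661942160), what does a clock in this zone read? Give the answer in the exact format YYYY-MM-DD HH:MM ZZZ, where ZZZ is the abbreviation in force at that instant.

Query: 2022-08-31 10:36 UTC
Rule 3/3 (YCB, +11:45): 2022-08-31 06:52 UTC ≤ query < +∞
10·60 + 36 + 705 = 1341 min
1341 = 0·1440 + 1341; 1341 = 22·60 + 21 → 22:21, same day
→ 2022-08-31 22:21 YCB

2022-08-31 22:21 YCB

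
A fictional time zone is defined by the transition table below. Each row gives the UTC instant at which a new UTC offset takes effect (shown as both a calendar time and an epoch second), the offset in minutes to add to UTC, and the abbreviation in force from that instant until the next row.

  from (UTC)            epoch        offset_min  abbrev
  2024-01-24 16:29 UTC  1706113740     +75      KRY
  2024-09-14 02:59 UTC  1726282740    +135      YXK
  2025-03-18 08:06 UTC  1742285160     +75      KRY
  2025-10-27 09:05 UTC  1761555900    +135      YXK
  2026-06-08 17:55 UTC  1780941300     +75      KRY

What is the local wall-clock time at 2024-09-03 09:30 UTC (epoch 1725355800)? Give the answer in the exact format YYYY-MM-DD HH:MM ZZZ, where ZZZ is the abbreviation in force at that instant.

2024-09-03 10:45 KRY

Query: 2024-09-03 09:30 UTC
Rule 1/5 (KRY, +01:15): 2024-01-24 16:29 UTC ≤ query < 2024-09-14 02:59 UTC
9·60 + 30 + 75 = 645 min
645 = 0·1440 + 645; 645 = 10·60 + 45 → 10:45, same day
→ 2024-09-03 10:45 KRY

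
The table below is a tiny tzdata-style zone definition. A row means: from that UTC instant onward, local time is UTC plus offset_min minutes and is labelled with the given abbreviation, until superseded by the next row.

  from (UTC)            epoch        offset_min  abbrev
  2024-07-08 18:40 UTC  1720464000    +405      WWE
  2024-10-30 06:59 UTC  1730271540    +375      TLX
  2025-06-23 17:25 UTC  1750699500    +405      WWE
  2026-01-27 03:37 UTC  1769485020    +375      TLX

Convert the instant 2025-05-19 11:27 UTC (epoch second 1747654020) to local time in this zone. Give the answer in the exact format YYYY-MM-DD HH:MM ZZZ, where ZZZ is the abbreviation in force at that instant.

Query: 2025-05-19 11:27 UTC
Rule 2/4 (TLX, +06:15): 2024-10-30 06:59 UTC ≤ query < 2025-06-23 17:25 UTC
11·60 + 27 + 375 = 1062 min
1062 = 0·1440 + 1062; 1062 = 17·60 + 42 → 17:42, same day
→ 2025-05-19 17:42 TLX

2025-05-19 17:42 TLX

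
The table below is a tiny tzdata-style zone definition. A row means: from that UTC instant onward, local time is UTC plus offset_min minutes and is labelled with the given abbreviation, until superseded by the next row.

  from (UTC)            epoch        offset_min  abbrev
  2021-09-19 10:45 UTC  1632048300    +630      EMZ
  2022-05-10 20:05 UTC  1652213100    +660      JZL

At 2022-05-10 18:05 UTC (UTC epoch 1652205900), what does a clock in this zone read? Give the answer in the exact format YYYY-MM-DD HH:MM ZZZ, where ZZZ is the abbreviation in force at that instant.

2022-05-11 04:35 EMZ

Query: 2022-05-10 18:05 UTC
Rule 1/2 (EMZ, +10:30): 2021-09-19 10:45 UTC ≤ query < 2022-05-10 20:05 UTC
18·60 + 5 + 630 = 1715 min
1715 = 1·1440 + 275; 275 = 4·60 + 35 → 04:35, 2022-05-10 + 1 day = 2022-05-11
→ 2022-05-11 04:35 EMZ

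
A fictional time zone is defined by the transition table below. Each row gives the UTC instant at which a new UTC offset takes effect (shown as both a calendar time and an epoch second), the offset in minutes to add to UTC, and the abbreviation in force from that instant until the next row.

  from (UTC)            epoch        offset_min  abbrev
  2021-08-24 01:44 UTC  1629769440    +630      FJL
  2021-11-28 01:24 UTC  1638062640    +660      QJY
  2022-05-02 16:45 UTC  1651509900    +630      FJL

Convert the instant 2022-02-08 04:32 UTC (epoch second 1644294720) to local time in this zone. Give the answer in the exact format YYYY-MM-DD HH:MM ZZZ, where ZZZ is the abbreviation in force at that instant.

Query: 2022-02-08 04:32 UTC
Rule 2/3 (QJY, +11:00): 2021-11-28 01:24 UTC ≤ query < 2022-05-02 16:45 UTC
4·60 + 32 + 660 = 932 min
932 = 0·1440 + 932; 932 = 15·60 + 32 → 15:32, same day
→ 2022-02-08 15:32 QJY

2022-02-08 15:32 QJY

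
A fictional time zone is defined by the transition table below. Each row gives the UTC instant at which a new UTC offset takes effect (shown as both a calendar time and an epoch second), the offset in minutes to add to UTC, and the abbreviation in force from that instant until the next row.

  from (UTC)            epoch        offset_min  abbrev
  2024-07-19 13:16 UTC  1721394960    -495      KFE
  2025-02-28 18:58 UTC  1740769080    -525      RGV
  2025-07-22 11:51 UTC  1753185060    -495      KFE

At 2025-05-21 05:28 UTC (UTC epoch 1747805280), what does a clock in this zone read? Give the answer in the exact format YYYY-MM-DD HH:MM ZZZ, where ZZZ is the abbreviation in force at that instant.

Query: 2025-05-21 05:28 UTC
Rule 2/3 (RGV, -08:45): 2025-02-28 18:58 UTC ≤ query < 2025-07-22 11:51 UTC
5·60 + 28 - 525 = -197 min
-197 = -1·1440 + 1243; 1243 = 20·60 + 43 → 20:43, 2025-05-21 - 1 day = 2025-05-20
→ 2025-05-20 20:43 RGV

2025-05-20 20:43 RGV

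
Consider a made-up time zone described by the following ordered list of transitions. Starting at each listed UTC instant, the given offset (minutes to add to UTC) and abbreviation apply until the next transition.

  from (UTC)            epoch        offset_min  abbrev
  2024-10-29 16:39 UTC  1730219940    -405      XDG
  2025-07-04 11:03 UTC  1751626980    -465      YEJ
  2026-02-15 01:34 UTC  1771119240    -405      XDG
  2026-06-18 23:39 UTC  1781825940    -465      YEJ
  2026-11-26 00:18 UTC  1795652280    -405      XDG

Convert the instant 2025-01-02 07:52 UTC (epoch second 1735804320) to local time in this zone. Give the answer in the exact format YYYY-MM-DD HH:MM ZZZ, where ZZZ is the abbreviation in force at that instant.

Query: 2025-01-02 07:52 UTC
Rule 1/5 (XDG, -06:45): 2024-10-29 16:39 UTC ≤ query < 2025-07-04 11:03 UTC
7·60 + 52 - 405 = 67 min
67 = 0·1440 + 67; 67 = 1·60 + 7 → 01:07, same day
→ 2025-01-02 01:07 XDG

2025-01-02 01:07 XDG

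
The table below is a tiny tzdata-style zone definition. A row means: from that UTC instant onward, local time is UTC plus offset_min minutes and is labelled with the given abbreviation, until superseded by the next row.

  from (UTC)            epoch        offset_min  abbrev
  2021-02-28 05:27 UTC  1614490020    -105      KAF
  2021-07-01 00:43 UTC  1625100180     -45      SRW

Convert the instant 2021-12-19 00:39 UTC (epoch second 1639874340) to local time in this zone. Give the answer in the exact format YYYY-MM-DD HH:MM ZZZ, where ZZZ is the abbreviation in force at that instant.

2021-12-18 23:54 SRW

Query: 2021-12-19 00:39 UTC
Rule 2/2 (SRW, -00:45): 2021-07-01 00:43 UTC ≤ query < +∞
0·60 + 39 - 45 = -6 min
-6 = -1·1440 + 1434; 1434 = 23·60 + 54 → 23:54, 2021-12-19 - 1 day = 2021-12-18
→ 2021-12-18 23:54 SRW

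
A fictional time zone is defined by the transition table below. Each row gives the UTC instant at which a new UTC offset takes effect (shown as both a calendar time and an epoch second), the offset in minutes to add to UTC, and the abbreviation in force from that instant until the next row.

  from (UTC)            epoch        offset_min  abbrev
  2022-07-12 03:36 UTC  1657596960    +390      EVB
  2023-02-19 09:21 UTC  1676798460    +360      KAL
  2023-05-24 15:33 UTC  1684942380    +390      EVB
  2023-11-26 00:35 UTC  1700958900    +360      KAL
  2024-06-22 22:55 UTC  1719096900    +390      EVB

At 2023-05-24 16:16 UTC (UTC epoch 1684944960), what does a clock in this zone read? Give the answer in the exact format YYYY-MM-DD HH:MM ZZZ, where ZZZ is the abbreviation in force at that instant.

2023-05-24 22:46 EVB

Query: 2023-05-24 16:16 UTC
Rule 3/5 (EVB, +06:30): 2023-05-24 15:33 UTC ≤ query < 2023-11-26 00:35 UTC
16·60 + 16 + 390 = 1366 min
1366 = 0·1440 + 1366; 1366 = 22·60 + 46 → 22:46, same day
→ 2023-05-24 22:46 EVB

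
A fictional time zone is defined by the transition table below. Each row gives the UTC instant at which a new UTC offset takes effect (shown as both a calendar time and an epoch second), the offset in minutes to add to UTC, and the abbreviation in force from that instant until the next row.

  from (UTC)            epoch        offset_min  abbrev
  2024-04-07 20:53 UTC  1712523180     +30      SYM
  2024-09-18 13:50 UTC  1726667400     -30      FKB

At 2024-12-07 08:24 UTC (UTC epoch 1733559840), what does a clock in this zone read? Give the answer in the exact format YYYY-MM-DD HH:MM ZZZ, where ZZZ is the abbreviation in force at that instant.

Query: 2024-12-07 08:24 UTC
Rule 2/2 (FKB, -00:30): 2024-09-18 13:50 UTC ≤ query < +∞
8·60 + 24 - 30 = 474 min
474 = 0·1440 + 474; 474 = 7·60 + 54 → 07:54, same day
→ 2024-12-07 07:54 FKB

2024-12-07 07:54 FKB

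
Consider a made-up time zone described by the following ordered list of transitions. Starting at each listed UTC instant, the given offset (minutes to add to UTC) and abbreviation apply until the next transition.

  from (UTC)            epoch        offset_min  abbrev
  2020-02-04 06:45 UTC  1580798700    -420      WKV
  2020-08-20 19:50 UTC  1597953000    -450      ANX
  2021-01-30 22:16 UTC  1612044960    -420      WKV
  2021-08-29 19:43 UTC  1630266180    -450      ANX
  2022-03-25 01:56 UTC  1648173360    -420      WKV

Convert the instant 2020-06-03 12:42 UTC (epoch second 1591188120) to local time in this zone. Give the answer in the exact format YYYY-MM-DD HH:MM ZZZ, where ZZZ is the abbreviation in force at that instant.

Query: 2020-06-03 12:42 UTC
Rule 1/5 (WKV, -07:00): 2020-02-04 06:45 UTC ≤ query < 2020-08-20 19:50 UTC
12·60 + 42 - 420 = 342 min
342 = 0·1440 + 342; 342 = 5·60 + 42 → 05:42, same day
→ 2020-06-03 05:42 WKV

2020-06-03 05:42 WKV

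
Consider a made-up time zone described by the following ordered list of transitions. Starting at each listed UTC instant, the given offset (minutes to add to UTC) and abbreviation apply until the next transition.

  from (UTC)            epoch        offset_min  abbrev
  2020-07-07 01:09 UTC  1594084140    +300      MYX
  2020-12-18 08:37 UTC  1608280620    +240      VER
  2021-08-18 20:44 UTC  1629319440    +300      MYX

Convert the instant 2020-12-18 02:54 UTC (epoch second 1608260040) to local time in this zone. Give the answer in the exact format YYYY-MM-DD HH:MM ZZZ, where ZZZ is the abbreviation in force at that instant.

Query: 2020-12-18 02:54 UTC
Rule 1/3 (MYX, +05:00): 2020-07-07 01:09 UTC ≤ query < 2020-12-18 08:37 UTC
2·60 + 54 + 300 = 474 min
474 = 0·1440 + 474; 474 = 7·60 + 54 → 07:54, same day
→ 2020-12-18 07:54 MYX

2020-12-18 07:54 MYX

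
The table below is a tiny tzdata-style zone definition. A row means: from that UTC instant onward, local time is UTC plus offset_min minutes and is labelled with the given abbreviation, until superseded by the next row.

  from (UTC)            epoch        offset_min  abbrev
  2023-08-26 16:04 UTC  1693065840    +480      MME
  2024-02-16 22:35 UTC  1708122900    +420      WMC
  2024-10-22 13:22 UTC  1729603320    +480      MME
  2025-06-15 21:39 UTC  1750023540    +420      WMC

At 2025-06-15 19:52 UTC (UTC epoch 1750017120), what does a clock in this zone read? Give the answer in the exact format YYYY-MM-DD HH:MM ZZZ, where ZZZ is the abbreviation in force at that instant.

Query: 2025-06-15 19:52 UTC
Rule 3/4 (MME, +08:00): 2024-10-22 13:22 UTC ≤ query < 2025-06-15 21:39 UTC
19·60 + 52 + 480 = 1672 min
1672 = 1·1440 + 232; 232 = 3·60 + 52 → 03:52, 2025-06-15 + 1 day = 2025-06-16
→ 2025-06-16 03:52 MME

2025-06-16 03:52 MME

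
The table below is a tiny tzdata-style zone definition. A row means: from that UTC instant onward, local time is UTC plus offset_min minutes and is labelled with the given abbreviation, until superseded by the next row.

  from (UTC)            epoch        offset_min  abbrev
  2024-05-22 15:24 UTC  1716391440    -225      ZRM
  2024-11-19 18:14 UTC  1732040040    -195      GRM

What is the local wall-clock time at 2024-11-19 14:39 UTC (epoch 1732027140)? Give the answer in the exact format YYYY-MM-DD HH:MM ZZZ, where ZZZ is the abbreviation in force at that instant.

2024-11-19 10:54 ZRM

Query: 2024-11-19 14:39 UTC
Rule 1/2 (ZRM, -03:45): 2024-05-22 15:24 UTC ≤ query < 2024-11-19 18:14 UTC
14·60 + 39 - 225 = 654 min
654 = 0·1440 + 654; 654 = 10·60 + 54 → 10:54, same day
→ 2024-11-19 10:54 ZRM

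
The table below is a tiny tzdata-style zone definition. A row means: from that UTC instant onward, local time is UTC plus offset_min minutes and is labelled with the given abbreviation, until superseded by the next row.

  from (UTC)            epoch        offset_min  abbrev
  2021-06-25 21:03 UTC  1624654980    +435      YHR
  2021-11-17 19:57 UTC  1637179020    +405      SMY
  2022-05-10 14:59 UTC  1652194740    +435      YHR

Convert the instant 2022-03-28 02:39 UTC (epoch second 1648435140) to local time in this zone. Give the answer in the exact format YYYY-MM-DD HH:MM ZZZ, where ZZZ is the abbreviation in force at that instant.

Query: 2022-03-28 02:39 UTC
Rule 2/3 (SMY, +06:45): 2021-11-17 19:57 UTC ≤ query < 2022-05-10 14:59 UTC
2·60 + 39 + 405 = 564 min
564 = 0·1440 + 564; 564 = 9·60 + 24 → 09:24, same day
→ 2022-03-28 09:24 SMY

2022-03-28 09:24 SMY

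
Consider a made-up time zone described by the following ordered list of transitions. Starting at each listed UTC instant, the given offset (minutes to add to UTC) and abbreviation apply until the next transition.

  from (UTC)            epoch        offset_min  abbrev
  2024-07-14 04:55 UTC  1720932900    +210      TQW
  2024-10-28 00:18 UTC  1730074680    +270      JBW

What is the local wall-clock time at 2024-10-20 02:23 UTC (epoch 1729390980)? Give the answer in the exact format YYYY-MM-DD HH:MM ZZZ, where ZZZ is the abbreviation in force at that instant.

2024-10-20 05:53 TQW

Query: 2024-10-20 02:23 UTC
Rule 1/2 (TQW, +03:30): 2024-07-14 04:55 UTC ≤ query < 2024-10-28 00:18 UTC
2·60 + 23 + 210 = 353 min
353 = 0·1440 + 353; 353 = 5·60 + 53 → 05:53, same day
→ 2024-10-20 05:53 TQW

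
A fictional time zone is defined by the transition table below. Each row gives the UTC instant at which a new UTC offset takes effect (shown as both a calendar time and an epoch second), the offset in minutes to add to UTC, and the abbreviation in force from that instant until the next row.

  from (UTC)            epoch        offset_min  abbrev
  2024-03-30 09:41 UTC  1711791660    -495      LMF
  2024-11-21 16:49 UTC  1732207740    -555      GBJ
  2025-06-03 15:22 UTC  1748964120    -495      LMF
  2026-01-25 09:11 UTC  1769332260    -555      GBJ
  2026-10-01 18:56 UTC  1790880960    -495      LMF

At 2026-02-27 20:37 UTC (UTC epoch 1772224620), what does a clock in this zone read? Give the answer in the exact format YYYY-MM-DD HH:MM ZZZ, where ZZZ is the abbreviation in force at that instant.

2026-02-27 11:22 GBJ

Query: 2026-02-27 20:37 UTC
Rule 4/5 (GBJ, -09:15): 2026-01-25 09:11 UTC ≤ query < 2026-10-01 18:56 UTC
20·60 + 37 - 555 = 682 min
682 = 0·1440 + 682; 682 = 11·60 + 22 → 11:22, same day
→ 2026-02-27 11:22 GBJ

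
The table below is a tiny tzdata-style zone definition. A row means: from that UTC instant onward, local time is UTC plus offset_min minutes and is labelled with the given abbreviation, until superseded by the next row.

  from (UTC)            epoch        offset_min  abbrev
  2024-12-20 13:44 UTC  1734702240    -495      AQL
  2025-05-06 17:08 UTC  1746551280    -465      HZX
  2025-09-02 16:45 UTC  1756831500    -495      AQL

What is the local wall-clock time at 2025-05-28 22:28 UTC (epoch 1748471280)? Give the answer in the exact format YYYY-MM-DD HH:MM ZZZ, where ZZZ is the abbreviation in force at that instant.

Query: 2025-05-28 22:28 UTC
Rule 2/3 (HZX, -07:45): 2025-05-06 17:08 UTC ≤ query < 2025-09-02 16:45 UTC
22·60 + 28 - 465 = 883 min
883 = 0·1440 + 883; 883 = 14·60 + 43 → 14:43, same day
→ 2025-05-28 14:43 HZX

2025-05-28 14:43 HZX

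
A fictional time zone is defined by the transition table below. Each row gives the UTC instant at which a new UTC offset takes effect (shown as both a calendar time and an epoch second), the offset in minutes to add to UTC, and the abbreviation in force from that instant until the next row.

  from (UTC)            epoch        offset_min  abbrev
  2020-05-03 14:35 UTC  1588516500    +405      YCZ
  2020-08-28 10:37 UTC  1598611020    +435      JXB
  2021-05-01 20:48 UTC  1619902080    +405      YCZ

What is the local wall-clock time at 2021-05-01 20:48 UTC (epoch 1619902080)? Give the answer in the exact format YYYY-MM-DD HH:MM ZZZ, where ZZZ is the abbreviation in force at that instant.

Query: 2021-05-01 20:48 UTC
Rule 3/3 (YCZ, +06:45): 2021-05-01 20:48 UTC ≤ query < +∞
20·60 + 48 + 405 = 1653 min
1653 = 1·1440 + 213; 213 = 3·60 + 33 → 03:33, 2021-05-01 + 1 day = 2021-05-02
→ 2021-05-02 03:33 YCZ

2021-05-02 03:33 YCZ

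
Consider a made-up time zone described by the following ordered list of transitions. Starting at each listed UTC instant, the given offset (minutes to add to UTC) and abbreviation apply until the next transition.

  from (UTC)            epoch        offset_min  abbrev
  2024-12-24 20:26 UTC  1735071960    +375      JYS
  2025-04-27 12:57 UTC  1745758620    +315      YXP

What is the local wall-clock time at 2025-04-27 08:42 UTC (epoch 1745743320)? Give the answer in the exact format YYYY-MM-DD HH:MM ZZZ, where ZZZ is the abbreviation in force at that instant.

Query: 2025-04-27 08:42 UTC
Rule 1/2 (JYS, +06:15): 2024-12-24 20:26 UTC ≤ query < 2025-04-27 12:57 UTC
8·60 + 42 + 375 = 897 min
897 = 0·1440 + 897; 897 = 14·60 + 57 → 14:57, same day
→ 2025-04-27 14:57 JYS

2025-04-27 14:57 JYS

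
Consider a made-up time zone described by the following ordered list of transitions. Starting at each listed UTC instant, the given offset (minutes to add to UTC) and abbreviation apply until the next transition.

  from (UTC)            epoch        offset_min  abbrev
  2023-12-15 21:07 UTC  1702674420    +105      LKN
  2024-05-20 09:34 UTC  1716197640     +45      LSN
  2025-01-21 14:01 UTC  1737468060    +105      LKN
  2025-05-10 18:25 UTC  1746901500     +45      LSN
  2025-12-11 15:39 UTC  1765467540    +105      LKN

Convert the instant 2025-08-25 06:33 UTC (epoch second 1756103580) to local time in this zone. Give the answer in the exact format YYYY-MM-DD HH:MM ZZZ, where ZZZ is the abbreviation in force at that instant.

2025-08-25 07:18 LSN

Query: 2025-08-25 06:33 UTC
Rule 4/5 (LSN, +00:45): 2025-05-10 18:25 UTC ≤ query < 2025-12-11 15:39 UTC
6·60 + 33 + 45 = 438 min
438 = 0·1440 + 438; 438 = 7·60 + 18 → 07:18, same day
→ 2025-08-25 07:18 LSN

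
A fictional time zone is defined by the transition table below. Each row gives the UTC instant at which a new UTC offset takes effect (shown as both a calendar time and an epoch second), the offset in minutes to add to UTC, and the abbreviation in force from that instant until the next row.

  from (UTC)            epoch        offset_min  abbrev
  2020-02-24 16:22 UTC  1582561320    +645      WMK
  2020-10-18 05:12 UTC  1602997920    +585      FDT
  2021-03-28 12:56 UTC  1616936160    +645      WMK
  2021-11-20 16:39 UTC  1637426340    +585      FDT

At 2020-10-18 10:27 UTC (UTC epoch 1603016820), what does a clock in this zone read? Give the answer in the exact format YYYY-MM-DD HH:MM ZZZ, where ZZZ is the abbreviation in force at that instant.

2020-10-18 20:12 FDT

Query: 2020-10-18 10:27 UTC
Rule 2/4 (FDT, +09:45): 2020-10-18 05:12 UTC ≤ query < 2021-03-28 12:56 UTC
10·60 + 27 + 585 = 1212 min
1212 = 0·1440 + 1212; 1212 = 20·60 + 12 → 20:12, same day
→ 2020-10-18 20:12 FDT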